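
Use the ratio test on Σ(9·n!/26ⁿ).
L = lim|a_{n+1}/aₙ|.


aₙ = 9·n!/26^n
a_{n+1}/aₙ = (n+1)!/26^(n+1) × 26^n/n!  (constant 9 cancels)
= (n+1)/26
L = lim(n→∞) (n+1)/26 = ∞
L > 1 → series DIVERGES

Diverges (ratio test: L = ∞ > 1)


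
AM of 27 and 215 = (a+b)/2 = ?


AM = (27 + 215)/2 = 242/2 = 121

AM = 121


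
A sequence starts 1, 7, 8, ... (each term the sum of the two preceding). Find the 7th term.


Computing iteratively: 1, 7, 8, 15, 23, 38, 61
a_7 = 61

a_7 = 61


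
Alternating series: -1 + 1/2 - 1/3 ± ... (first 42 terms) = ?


S = -1 + 1/2 - 1/3 + 1/4 - 1/5 + 1/6 - 1/7 + 1/8 ± ...
= -0.6814
(Full series converges to -ln(2) ≈ -0.6931)

S_42 = -0.6814


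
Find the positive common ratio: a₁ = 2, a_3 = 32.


r^(n-1) = aₙ/a₁
r^2 = 32/2 = 16
r = 16^(1/2)
= ±4; taking r > 0 gives r = 4

r = 4


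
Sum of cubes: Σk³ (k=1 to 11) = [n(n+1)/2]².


n(n+1)/2 = 11×12/2 = 66
Σk³ = 66² = 4356

Σk³ = 4356


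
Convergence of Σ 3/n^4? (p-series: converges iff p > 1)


p-series test: Σ c/n^p converges if p > 1, diverges if p ≤ 1 (constant c > 0 doesn't affect convergence).
p = 4
4 > 1 → CONVERGES

Converges (p = 4 > 1)


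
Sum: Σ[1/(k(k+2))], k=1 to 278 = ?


1/(k(k+2)) = (1/2)·(1/k - 1/(k+2)) (partial fractions)
Telescoping: Σ = (1/2)·(1 + 1/2 - 1/279 - 1/280) = 116621/156240

Sum = 116621/156240


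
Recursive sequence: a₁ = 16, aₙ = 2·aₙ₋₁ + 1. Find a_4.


Computing step by step:
a_1 = 16
a_2 = 33
a_3 = 67
a_4 = 135


a_4 = 135


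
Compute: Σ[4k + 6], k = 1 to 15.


Σ(4k+6) = 4·Σk + 6·n
= 4·120 + 6·15
= 480 + 90 = 570

Σ = 570


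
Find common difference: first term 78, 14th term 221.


d = (aₙ - a₁)/(n-1)
= (221 - 78)/(14-1)
= 143/13 = 11

d = 11


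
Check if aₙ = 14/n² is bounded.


a₁ = 14, a₂ = 14/4, a₃ = 14/9, ...
0 < aₙ ≤ 14 for all n ≥ 1
The sequence IS bounded

Bounded (0 < aₙ ≤ 14)


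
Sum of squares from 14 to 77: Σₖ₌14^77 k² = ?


Σₖ₌14^77 k² = Σₖ₌₁^77 k² − Σₖ₌₁^13 k²
= 77·78·155/6 − 13·14·27/6
= 155155 − 819 = 154336

Σk² = 154336


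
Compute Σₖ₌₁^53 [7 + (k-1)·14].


aₙ = 7 + (53-1)×14 = 735
Sₙ = n(a₁+aₙ)/2 = 53×(7+735)/2
= 53×742/2 = 19663

S_53 = 19663


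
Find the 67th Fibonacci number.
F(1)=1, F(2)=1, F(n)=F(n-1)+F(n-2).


Fibonacci sequence: 1, 1, 2, 3, 5, 8, 13, 21, 34, 55, 89, ...
F(67) = 44945570212853

F(67) = 44945570212853


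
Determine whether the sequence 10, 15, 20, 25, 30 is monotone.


Differences: 5, 5, 5, 5
All differences > 0 → strictly INCREASING

Monotonically increasing


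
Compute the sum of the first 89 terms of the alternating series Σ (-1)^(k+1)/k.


S = 1 - 1/2 + 1/3 - 1/4 + 1/5 - 1/6 + 1/7 - 1/8 ± ...
= 0.6987
(Full series converges to +ln(2) ≈ +0.6931)

S_89 = 0.6987


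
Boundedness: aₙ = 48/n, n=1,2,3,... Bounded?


a₁ = 48, a₂ = 48/2, a₃ = 48/3, ...
0 < aₙ ≤ 48 for all n ≥ 1
Lower bound: 0, Upper bound: 48
The sequence IS bounded

Bounded (0 < aₙ ≤ 48)


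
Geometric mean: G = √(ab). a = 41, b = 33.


GM = √(41×33) = √1353 = 36.7831

GM = 36.7831


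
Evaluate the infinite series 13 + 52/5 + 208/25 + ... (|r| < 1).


S∞ = a₁/(1-r) = 13/(1 - 4/5)
= 13/(1/5)
= 65

S∞ = 65


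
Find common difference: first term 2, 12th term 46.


d = (aₙ - a₁)/(n-1)
= (46 - 2)/(12-1)
= 44/11 = 4

d = 4


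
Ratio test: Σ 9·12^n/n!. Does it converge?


aₙ = 9·12^n/n!
a_{n+1}/aₙ = 12^(n+1)/(n+1)! × n!/12^n  (constant 9 cancels)
= 12/(n+1)
L = lim(n→∞) 12/(n+1) = 0
L < 1 → series CONVERGES

Converges (ratio test: L = 0 < 1)


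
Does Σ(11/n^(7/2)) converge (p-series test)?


p-series test: Σ c/n^p converges if p > 1, diverges if p ≤ 1 (constant c > 0 doesn't affect convergence).
p = 7/2
7/2 > 1 → CONVERGES

Converges (p = 7/2 > 1)


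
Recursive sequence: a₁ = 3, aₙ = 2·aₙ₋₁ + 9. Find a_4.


Computing step by step:
a_1 = 3
a_2 = 15
a_3 = 39
a_4 = 87


a_4 = 87


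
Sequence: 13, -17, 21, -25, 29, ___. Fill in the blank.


Pattern: alternating sign, magnitude arithmetic (d=4)
Terms: 13, -17, 21, -25, 29
Next term = -33

Next term = -33


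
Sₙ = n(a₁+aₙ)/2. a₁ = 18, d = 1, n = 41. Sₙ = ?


aₙ = 18 + (41-1)×1 = 58
Sₙ = n(a₁+aₙ)/2 = 41×(18+58)/2
= 41×76/2 = 1558

S_41 = 1558


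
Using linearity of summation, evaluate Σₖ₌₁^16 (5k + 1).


Σ(5k+1) = 5·Σk + 1·n
= 5·136 + 1·16
= 680 + 16 = 696

Σ = 696


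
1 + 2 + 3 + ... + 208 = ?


n(n+1)/2 = 208×209/2 = 43472/2 = 21736

Σk = 21736


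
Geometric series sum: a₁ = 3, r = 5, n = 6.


Sₙ = 3×(5^6 - 1)/(5 - 1)
= 3×(15625 - 1)/4
= 3×15624/4
= 11718

S_6 = 11718


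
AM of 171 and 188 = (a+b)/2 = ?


AM = (171 + 188)/2 = 359/2 = 179.5

AM = 179.5


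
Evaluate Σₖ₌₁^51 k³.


n(n+1)/2 = 51×52/2 = 1326
Σk³ = 1326² = 1758276

Σk³ = 1758276


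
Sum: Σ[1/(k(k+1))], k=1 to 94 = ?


1/(k(k+1)) = 1/k - 1/(k+1) (partial fractions)
Telescoping: Σ = 1 - 1/95 = 94/95

Sum = 94/95


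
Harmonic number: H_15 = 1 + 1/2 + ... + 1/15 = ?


H_15 = 1/1 + 1/2 + 1/3 + ... + 1/15
= 1195757/360360
≈ 3.3182

H_15 = 1195757/360360 ≈ 3.3182


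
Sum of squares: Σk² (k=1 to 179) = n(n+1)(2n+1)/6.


n = 179
n(n+1)(2n+1)/6 = 179×180×359/6
= 11566980/6 = 1927830

Σk² = 1927830


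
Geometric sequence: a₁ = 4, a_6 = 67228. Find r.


r^(n-1) = aₙ/a₁
r^5 = 67228/4 = 16807
r = 16807^(1/5)
= 7

r = 7


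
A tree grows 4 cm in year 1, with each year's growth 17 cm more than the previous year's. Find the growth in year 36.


aₙ = a₁ + (n-1)d
= 4 + (36-1)×17
= 4 + 595
= 599

a_36 = 599


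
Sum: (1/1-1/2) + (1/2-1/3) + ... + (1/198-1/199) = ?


Telescoping: adjacent terms cancel.
= 1/1 - 1/199
= 1 - 1/199 = 198/199

Sum = 198/199


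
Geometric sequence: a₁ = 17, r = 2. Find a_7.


aₙ = a₁·r^(n-1)
= 17×2^6
= 17×64
= 1088

a_7 = 1088


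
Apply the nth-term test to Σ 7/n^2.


lim(n→∞) 7/n^2 = 0
lim aₙ = 0 → nth-term test is INCONCLUSIVE
(Need other tests; this is actually a convergent p-series with p=2 > 1)

Inconclusive (lim aₙ = 0; need another test)


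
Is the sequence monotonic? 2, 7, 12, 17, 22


Differences: 5, 5, 5, 5
All differences > 0 → strictly INCREASING

Monotonically increasing


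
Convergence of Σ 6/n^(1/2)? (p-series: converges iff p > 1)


p-series test: Σ c/n^p converges if p > 1, diverges if p ≤ 1 (constant c > 0 doesn't affect convergence).
p = 1/2
1/2 ≤ 1 → DIVERGES

Diverges (p = 1/2 ≤ 1)


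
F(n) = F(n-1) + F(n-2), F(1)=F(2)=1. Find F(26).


Fibonacci sequence: 1, 1, 2, 3, 5, 8, 13, 21, 34, 55, 89, ...
F(26) = 121393

F(26) = 121393


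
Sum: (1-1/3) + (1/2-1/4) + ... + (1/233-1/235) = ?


Telescoping with gap 2: two head and two tail terms survive.
= (1 + 1/2) - (1/234 + 1/235)
= 3/2 - 1/234 - 1/235 = 41008/27495

Sum = 41008/27495


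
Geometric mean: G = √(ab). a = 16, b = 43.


GM = √(16×43) = √688 = 26.2298

GM = 26.2298


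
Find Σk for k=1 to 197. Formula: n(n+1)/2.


n(n+1)/2 = 197×198/2 = 39006/2 = 19503

Σk = 19503


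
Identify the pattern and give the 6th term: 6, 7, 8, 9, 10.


Pattern: arithmetic (d=1)
Terms: 6, 7, 8, 9, 10
Next term = 11

Next term = 11


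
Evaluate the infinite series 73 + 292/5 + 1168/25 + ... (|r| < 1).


S∞ = a₁/(1-r) = 73/(1 - 4/5)
= 73/(1/5)
= 365

S∞ = 365


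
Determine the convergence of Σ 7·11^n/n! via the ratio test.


aₙ = 7·11^n/n!
a_{n+1}/aₙ = 11^(n+1)/(n+1)! × n!/11^n  (constant 7 cancels)
= 11/(n+1)
L = lim(n→∞) 11/(n+1) = 0
L < 1 → series CONVERGES

Converges (ratio test: L = 0 < 1)


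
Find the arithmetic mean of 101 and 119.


AM = (101 + 119)/2 = 220/2 = 110

AM = 110


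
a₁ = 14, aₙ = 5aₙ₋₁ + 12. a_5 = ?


Computing step by step:
a_1 = 14
a_2 = 82
a_3 = 422
a_4 = 2122
a_5 = 10622


a_5 = 10622


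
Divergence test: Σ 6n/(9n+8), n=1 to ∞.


lim(n→∞) 6n/(9n+8) = 6/9 = 2/3  (divide numerator and denominator by n)
lim aₙ = 2/3 ≠ 0 → series DIVERGES

Diverges (lim aₙ = 2/3 ≠ 0)


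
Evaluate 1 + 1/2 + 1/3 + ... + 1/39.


H_39 = 1/1 + 1/2 + 1/3 + ... + 1/39
= 2066035355155033/485721041551200
≈ 4.2535

H_39 = 2066035355155033/485721041551200 ≈ 4.2535


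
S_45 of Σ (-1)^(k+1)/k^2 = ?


S = 1 - 1/4 + 1/9 - 1/16 + 1/25 - 1/36 + 1/49 - 1/64 ± ...
= 0.8227
(Full series converges to +π²/12 ≈ +0.8225)

S_45 = 0.8227


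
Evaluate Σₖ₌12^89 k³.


Σₖ₌12^89 k³ = [89·90/2]² − [11·12/2]²
= 16040025 − 4356 = 16035669

Σk³ = 16035669


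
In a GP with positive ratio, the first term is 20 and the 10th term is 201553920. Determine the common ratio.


r^(n-1) = aₙ/a₁
r^9 = 201553920/20 = 10077696
r = 10077696^(1/9)
= 6

r = 6


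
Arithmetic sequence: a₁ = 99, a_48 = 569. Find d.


d = (aₙ - a₁)/(n-1)
= (569 - 99)/(48-1)
= 470/47 = 10

d = 10


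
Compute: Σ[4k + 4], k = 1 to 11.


Σ(4k+4) = 4·Σk + 4·n
= 4·66 + 4·11
= 264 + 44 = 308

Σ = 308


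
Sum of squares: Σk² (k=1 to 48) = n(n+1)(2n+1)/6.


n = 48
n(n+1)(2n+1)/6 = 48×49×97/6
= 228144/6 = 38024

Σk² = 38024


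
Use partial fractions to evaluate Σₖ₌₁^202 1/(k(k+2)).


1/(k(k+2)) = (1/2)·(1/k - 1/(k+2)) (partial fractions)
Telescoping: Σ = (1/2)·(1 + 1/2 - 1/203 - 1/204) = 61711/82824

Sum = 61711/82824


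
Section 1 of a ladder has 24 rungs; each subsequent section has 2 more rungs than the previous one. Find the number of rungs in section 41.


aₙ = a₁ + (n-1)d
= 24 + (41-1)×2
= 24 + 80
= 104

a_41 = 104


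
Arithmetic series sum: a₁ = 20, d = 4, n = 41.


aₙ = 20 + (41-1)×4 = 180
Sₙ = n(a₁+aₙ)/2 = 41×(20+180)/2
= 41×200/2 = 4100

S_41 = 4100


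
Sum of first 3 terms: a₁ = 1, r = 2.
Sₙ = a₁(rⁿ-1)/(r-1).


Sₙ = 1×(2^3 - 1)/(2 - 1)
= 1×(8 - 1)/1
= 1×7/1
= 7

S_3 = 7


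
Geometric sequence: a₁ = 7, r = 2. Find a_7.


aₙ = a₁·r^(n-1)
= 7×2^6
= 7×64
= 448

a_7 = 448


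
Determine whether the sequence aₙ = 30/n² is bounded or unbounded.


a₁ = 30, a₂ = 30/4, a₃ = 30/9, ...
0 < aₙ ≤ 30 for all n ≥ 1
The sequence IS bounded

Bounded (0 < aₙ ≤ 30)


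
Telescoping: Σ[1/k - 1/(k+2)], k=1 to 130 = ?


Telescoping with gap 2: two head and two tail terms survive.
= (1 + 1/2) - (1/131 + 1/132)
= 3/2 - 1/131 - 1/132 = 25675/17292

Sum = 25675/17292


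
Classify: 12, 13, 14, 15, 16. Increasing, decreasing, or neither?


Differences: 1, 1, 1, 1
All differences > 0 → strictly INCREASING

Monotonically increasing


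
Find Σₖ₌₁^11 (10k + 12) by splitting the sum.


Σ(10k+12) = 10·Σk + 12·n
= 10·66 + 12·11
= 660 + 132 = 792

Σ = 792


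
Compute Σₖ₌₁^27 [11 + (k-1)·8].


aₙ = 11 + (27-1)×8 = 219
Sₙ = n(a₁+aₙ)/2 = 27×(11+219)/2
= 27×230/2 = 3105

S_27 = 3105


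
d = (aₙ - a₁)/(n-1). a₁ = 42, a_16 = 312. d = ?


d = (aₙ - a₁)/(n-1)
= (312 - 42)/(16-1)
= 270/15 = 18

d = 18


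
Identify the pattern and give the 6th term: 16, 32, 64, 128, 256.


Pattern: powers of 2: 2ⁿ
Terms: 16, 32, 64, 128, 256
Next term = 512

Next term = 512


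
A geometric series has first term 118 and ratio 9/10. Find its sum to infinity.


S∞ = a₁/(1-r) = 118/(1 - 9/10)
= 118/(1/10)
= 1180

S∞ = 1180


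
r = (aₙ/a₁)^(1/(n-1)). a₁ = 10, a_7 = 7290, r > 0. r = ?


r^(n-1) = aₙ/a₁
r^6 = 7290/10 = 729
r = 729^(1/6)
= ±3; taking r > 0 gives r = 3

r = 3


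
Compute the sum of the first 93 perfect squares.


n = 93
n(n+1)(2n+1)/6 = 93×94×187/6
= 1634754/6 = 272459

Σk² = 272459


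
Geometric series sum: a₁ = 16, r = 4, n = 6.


Sₙ = 16×(4^6 - 1)/(4 - 1)
= 16×(4096 - 1)/3
= 16×4095/3
= 21840

S_6 = 21840


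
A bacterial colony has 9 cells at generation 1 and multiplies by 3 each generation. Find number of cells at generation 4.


aₙ = a₁·r^(n-1)
= 9×3^3
= 9×27
= 243

a_4 = 243


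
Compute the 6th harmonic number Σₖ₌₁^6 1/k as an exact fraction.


H_6 = 1/1 + 1/2 + 1/3 + 1/4 + 1/5 + 1/6
= 49/20
≈ 2.45

H_6 = 49/20 ≈ 2.45


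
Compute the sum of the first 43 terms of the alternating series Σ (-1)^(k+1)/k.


S = 1 - 1/2 + 1/3 - 1/4 + 1/5 - 1/6 + 1/7 - 1/8 ± ...
= 0.7046
(Full series converges to +ln(2) ≈ +0.6931)

S_43 = 0.7046


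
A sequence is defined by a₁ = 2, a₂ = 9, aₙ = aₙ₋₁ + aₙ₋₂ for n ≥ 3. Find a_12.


Computing iteratively: 2, 9, 11, 20, 31, 51, 82, 133, 215, 348, 563, 911
a_12 = 911

a_12 = 911


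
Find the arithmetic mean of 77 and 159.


AM = (77 + 159)/2 = 236/2 = 118

AM = 118


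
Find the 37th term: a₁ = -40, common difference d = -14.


aₙ = a₁ + (n-1)d
= -40 + (37-1)×-14
= -40 - 504
= -544

a_37 = -544


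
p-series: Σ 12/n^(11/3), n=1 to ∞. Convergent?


p-series test: Σ c/n^p converges if p > 1, diverges if p ≤ 1 (constant c > 0 doesn't affect convergence).
p = 11/3
11/3 > 1 → CONVERGES

Converges (p = 11/3 > 1)


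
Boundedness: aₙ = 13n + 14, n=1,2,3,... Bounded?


aₙ = 13n + 14 → as n→∞, aₙ→∞
No finite upper bound exists
The sequence is UNBOUNDED

Unbounded (aₙ → ∞ as n → ∞)


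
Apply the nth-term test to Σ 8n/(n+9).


lim(n→∞) 8n/(n+9) = 8/1 = 8  (divide numerator and denominator by n)
lim aₙ = 8 ≠ 0 → series DIVERGES

Diverges (lim aₙ = 8 ≠ 0)


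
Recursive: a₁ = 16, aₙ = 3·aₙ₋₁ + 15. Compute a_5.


Computing step by step:
a_1 = 16
a_2 = 63
a_3 = 204
a_4 = 627
a_5 = 1896


a_5 = 1896


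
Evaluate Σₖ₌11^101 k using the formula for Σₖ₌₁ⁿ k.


Σₖ₌11^101 k = Σₖ₌₁^101 k − Σₖ₌₁^10 k
= 101·102/2 − 10·11/2
= 5151 − 55 = 5096

Σk = 5096


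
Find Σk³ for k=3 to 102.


Σₖ₌3^102 k³ = [102·103/2]² − [2·3/2]²
= 27594009 − 9 = 27594000

Σk³ = 27594000


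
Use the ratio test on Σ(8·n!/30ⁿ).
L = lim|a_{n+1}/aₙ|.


aₙ = 8·n!/30^n
a_{n+1}/aₙ = (n+1)!/30^(n+1) × 30^n/n!  (constant 8 cancels)
= (n+1)/30
L = lim(n→∞) (n+1)/30 = ∞
L > 1 → series DIVERGES

Diverges (ratio test: L = ∞ > 1)


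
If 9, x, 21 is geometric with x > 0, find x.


GM = √(9×21) = √189 = 13.7477

GM = 13.7477


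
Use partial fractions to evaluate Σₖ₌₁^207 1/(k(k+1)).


1/(k(k+1)) = 1/k - 1/(k+1) (partial fractions)
Telescoping: Σ = 1 - 1/208 = 207/208

Sum = 207/208


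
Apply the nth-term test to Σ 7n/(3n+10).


lim(n→∞) 7n/(3n+10) = 7/3 = 7/3  (divide numerator and denominator by n)
lim aₙ = 7/3 ≠ 0 → series DIVERGES

Diverges (lim aₙ = 7/3 ≠ 0)


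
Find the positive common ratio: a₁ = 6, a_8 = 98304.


r^(n-1) = aₙ/a₁
r^7 = 98304/6 = 16384
r = 16384^(1/7)
= 4

r = 4


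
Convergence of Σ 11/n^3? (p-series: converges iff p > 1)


p-series test: Σ c/n^p converges if p > 1, diverges if p ≤ 1 (constant c > 0 doesn't affect convergence).
p = 3
3 > 1 → CONVERGES

Converges (p = 3 > 1)


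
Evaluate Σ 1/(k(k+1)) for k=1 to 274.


1/(k(k+1)) = 1/k - 1/(k+1) (partial fractions)
Telescoping: Σ = 1 - 1/275 = 274/275

Sum = 274/275


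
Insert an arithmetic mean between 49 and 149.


AM = (49 + 149)/2 = 198/2 = 99

AM = 99


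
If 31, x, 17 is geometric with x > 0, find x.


GM = √(31×17) = √527 = 22.9565

GM = 22.9565


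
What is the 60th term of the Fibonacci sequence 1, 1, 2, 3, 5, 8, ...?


Fibonacci sequence: 1, 1, 2, 3, 5, 8, 13, 21, 34, 55, 89, ...
F(60) = 1548008755920

F(60) = 1548008755920


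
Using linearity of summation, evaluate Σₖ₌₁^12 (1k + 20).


Σ(1k+20) = 1·Σk + 20·n
= 1·78 + 20·12
= 78 + 240 = 318

Σ = 318


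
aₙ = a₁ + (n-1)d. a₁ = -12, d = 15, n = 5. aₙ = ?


aₙ = a₁ + (n-1)d
= -12 + (5-1)×15
= -12 + 60
= 48

a_5 = 48


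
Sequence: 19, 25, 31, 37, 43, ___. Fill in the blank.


Pattern: arithmetic (d=6)
Terms: 19, 25, 31, 37, 43
Next term = 49

Next term = 49


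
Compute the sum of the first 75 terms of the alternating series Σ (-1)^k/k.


S = -1 + 1/2 - 1/3 + 1/4 - 1/5 + 1/6 - 1/7 + 1/8 ± ...
= -0.6998
(Full series converges to -ln(2) ≈ -0.6931)

S_75 = -0.6998


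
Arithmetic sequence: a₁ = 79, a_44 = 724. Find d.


d = (aₙ - a₁)/(n-1)
= (724 - 79)/(44-1)
= 645/43 = 15

d = 15


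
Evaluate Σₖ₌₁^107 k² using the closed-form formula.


n = 107
n(n+1)(2n+1)/6 = 107×108×215/6
= 2484540/6 = 414090

Σk² = 414090


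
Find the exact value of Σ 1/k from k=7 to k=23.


Σₖ₌7^23 1/k = 1/7 + 1/8 + 1/9 + ... + 1/23
= 764043411/594914320
≈ 1.2843

Sum = 764043411/594914320 ≈ 1.2843


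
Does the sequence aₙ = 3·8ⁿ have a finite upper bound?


aₙ = 3·8ⁿ → as n→∞, aₙ→∞ (since base 8 > 1)
No finite upper bound exists
The sequence is UNBOUNDED

Unbounded (aₙ → ∞ as n → ∞)


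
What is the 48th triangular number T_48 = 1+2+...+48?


n(n+1)/2 = 48×49/2 = 2352/2 = 1176

Σk = 1176


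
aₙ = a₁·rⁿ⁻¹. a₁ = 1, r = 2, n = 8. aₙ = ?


aₙ = a₁·r^(n-1)
= 1×2^7
= 1×128
= 128

a_8 = 128


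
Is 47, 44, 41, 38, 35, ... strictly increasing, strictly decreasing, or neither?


Differences: -3, -3, -3, -3
All differences < 0 → strictly DECREASING

Monotonically decreasing


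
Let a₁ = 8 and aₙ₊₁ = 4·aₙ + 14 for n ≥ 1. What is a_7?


Computing step by step:
a_1 = 8
a_2 = 46
a_3 = 198
a_4 = 806
a_5 = 3238
a_6 = 12966
a_7 = 51878


a_7 = 51878


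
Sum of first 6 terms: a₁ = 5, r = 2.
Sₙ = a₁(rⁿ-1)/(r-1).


Sₙ = 5×(2^6 - 1)/(2 - 1)
= 5×(64 - 1)/1
= 5×63/1
= 315

S_6 = 315


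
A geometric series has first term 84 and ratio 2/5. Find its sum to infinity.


S∞ = a₁/(1-r) = 84/(1 - 2/5)
= 84/(3/5)
= 140

S∞ = 140


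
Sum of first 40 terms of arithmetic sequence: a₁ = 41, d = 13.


aₙ = 41 + (40-1)×13 = 548
Sₙ = n(a₁+aₙ)/2 = 40×(41+548)/2
= 40×589/2 = 11780

S_40 = 11780


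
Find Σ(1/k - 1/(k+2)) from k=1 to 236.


Telescoping with gap 2: two head and two tail terms survive.
= (1 + 1/2) - (1/237 + 1/238)
= 3/2 - 1/237 - 1/238 = 42067/28203

Sum = 42067/28203


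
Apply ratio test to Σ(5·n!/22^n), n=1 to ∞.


aₙ = 5·n!/22^n
a_{n+1}/aₙ = (n+1)!/22^(n+1) × 22^n/n!  (constant 5 cancels)
= (n+1)/22
L = lim(n→∞) (n+1)/22 = ∞
L > 1 → series DIVERGES

Diverges (ratio test: L = ∞ > 1)


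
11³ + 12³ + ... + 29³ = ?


Σₖ₌11^29 k³ = [29·30/2]² − [10·11/2]²
= 189225 − 3025 = 186200

Σk³ = 186200


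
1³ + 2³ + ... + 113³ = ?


n(n+1)/2 = 113×114/2 = 6441
Σk³ = 6441² = 41486481

Σk³ = 41486481


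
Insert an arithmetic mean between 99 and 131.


AM = (99 + 131)/2 = 230/2 = 115

AM = 115


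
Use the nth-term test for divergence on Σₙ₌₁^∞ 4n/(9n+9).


lim(n→∞) 4n/(9n+9) = 4/9 = 4/9  (divide numerator and denominator by n)
lim aₙ = 4/9 ≠ 0 → series DIVERGES

Diverges (lim aₙ = 4/9 ≠ 0)


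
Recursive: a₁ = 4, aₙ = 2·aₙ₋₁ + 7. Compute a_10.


Computing step by step:
a_1 = 4
a_2 = 15
a_3 = 37
a_4 = 81
a_5 = 169
a_6 = 345
a_7 = 697
a_8 = 1401
a_9 = 2809
a_10 = 5625


a_10 = 5625


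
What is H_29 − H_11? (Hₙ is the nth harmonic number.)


Σₖ₌12^29 1/k = 1/12 + 1/13 + 1/14 + ... + 1/29
= 2193481706497/2329089562800
≈ 0.9418

Sum = 2193481706497/2329089562800 ≈ 0.9418


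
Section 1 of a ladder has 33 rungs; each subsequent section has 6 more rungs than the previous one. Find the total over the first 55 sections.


aₙ = 33 + (55-1)×6 = 357
Sₙ = n(a₁+aₙ)/2 = 55×(33+357)/2
= 55×390/2 = 10725

S_55 = 10725


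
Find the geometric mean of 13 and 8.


GM = √(13×8) = √104 = 10.198

GM = 10.198


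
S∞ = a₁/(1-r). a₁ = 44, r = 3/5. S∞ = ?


S∞ = a₁/(1-r) = 44/(1 - 3/5)
= 44/(2/5)
= 110

S∞ = 110


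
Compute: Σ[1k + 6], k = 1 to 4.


Σ(1k+6) = 1·Σk + 6·n
= 1·10 + 6·4
= 10 + 24 = 34

Σ = 34


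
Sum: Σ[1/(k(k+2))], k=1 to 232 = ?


1/(k(k+2)) = (1/2)·(1/k - 1/(k+2)) (partial fractions)
Telescoping: Σ = (1/2)·(1 + 1/2 - 1/233 - 1/234) = 20329/27261

Sum = 20329/27261


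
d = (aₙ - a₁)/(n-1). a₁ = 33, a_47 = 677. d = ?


d = (aₙ - a₁)/(n-1)
= (677 - 33)/(47-1)
= 644/46 = 14

d = 14


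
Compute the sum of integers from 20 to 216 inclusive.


Σₖ₌20^216 k = Σₖ₌₁^216 k − Σₖ₌₁^19 k
= 216·217/2 − 19·20/2
= 23436 − 190 = 23246

Σk = 23246


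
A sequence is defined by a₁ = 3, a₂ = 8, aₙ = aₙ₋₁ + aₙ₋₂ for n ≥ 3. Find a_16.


Computing iteratively: 3, 8, 11, 19, 30, 49, 79, 128, 207, 335, 542, 877, ...
a_16 = 6011

a_16 = 6011


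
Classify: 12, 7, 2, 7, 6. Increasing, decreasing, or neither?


Differences: -5, -5, 5, -1
Difference at position 3 is +5 (> 0) but position 1 is -5 (< 0) — sequence both rises and falls
→ NOT monotonic

Not monotonic


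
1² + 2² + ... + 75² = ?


n = 75
n(n+1)(2n+1)/6 = 75×76×151/6
= 860700/6 = 143450

Σk² = 143450


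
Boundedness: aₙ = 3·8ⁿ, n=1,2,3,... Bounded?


aₙ = 3·8ⁿ → as n→∞, aₙ→∞ (since base 8 > 1)
No finite upper bound exists
The sequence is UNBOUNDED

Unbounded (aₙ → ∞ as n → ∞)


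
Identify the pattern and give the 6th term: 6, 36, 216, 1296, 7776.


Pattern: geometric (r=6)
Terms: 6, 36, 216, 1296, 7776
Next term = 46656

Next term = 46656


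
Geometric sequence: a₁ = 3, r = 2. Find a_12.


aₙ = a₁·r^(n-1)
= 3×2^11
= 3×2048
= 6144

a_12 = 6144


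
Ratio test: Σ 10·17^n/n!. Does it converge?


aₙ = 10·17^n/n!
a_{n+1}/aₙ = 17^(n+1)/(n+1)! × n!/17^n  (constant 10 cancels)
= 17/(n+1)
L = lim(n→∞) 17/(n+1) = 0
L < 1 → series CONVERGES

Converges (ratio test: L = 0 < 1)


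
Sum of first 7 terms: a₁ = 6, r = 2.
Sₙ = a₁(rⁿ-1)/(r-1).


Sₙ = 6×(2^7 - 1)/(2 - 1)
= 6×(128 - 1)/1
= 6×127/1
= 762

S_7 = 762


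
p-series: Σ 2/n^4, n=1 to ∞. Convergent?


p-series test: Σ c/n^p converges if p > 1, diverges if p ≤ 1 (constant c > 0 doesn't affect convergence).
p = 4
4 > 1 → CONVERGES

Converges (p = 4 > 1)


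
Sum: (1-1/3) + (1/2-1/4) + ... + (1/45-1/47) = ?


Telescoping with gap 2: two head and two tail terms survive.
= (1 + 1/2) - (1/46 + 1/47)
= 3/2 - 1/46 - 1/47 = 1575/1081

Sum = 1575/1081


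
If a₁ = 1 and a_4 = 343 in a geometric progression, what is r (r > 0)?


r^(n-1) = aₙ/a₁
r^3 = 343/1 = 343
r = 343^(1/3)
= 7

r = 7


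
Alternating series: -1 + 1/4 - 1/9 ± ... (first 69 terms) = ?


S = -1 + 1/4 - 1/9 + 1/16 - 1/25 + 1/36 - 1/49 + 1/64 ± ...
= -0.8226
(Full series converges to -π²/12 ≈ -0.8225)

S_69 = -0.8226


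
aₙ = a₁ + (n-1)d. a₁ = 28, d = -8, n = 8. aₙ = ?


aₙ = a₁ + (n-1)d
= 28 + (8-1)×-8
= 28 - 56
= -28

a_8 = -28


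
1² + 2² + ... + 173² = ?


n = 173
n(n+1)(2n+1)/6 = 173×174×347/6
= 10445394/6 = 1740899

Σk² = 1740899


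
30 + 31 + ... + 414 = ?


Σₖ₌30^414 k = Σₖ₌₁^414 k − Σₖ₌₁^29 k
= 414·415/2 − 29·30/2
= 85905 − 435 = 85470

Σk = 85470


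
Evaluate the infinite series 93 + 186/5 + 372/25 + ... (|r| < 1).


S∞ = a₁/(1-r) = 93/(1 - 2/5)
= 93/(3/5)
= 155

S∞ = 155


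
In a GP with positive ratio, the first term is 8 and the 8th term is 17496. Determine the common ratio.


r^(n-1) = aₙ/a₁
r^7 = 17496/8 = 2187
r = 2187^(1/7)
= 3

r = 3


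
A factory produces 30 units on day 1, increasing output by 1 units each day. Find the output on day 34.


aₙ = a₁ + (n-1)d
= 30 + (34-1)×1
= 30 + 33
= 63

a_34 = 63


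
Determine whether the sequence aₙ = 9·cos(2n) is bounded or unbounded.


For all n, -1 ≤ cos(2n) ≤ 1, so -9 ≤ 9·cos(2n) ≤ 9
Lower bound: -9, Upper bound: 9
The sequence IS bounded

Bounded (-9 ≤ aₙ ≤ 9)


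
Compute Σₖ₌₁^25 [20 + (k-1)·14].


aₙ = 20 + (25-1)×14 = 356
Sₙ = n(a₁+aₙ)/2 = 25×(20+356)/2
= 25×376/2 = 4700

S_25 = 4700


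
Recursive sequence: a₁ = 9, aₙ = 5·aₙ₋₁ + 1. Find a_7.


Computing step by step:
a_1 = 9
a_2 = 46
a_3 = 231
a_4 = 1156
a_5 = 5781
a_6 = 28906
a_7 = 144531


a_7 = 144531


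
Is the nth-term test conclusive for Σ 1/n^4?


lim(n→∞) 1/n^4 = 0
lim aₙ = 0 → nth-term test is INCONCLUSIVE
(Need other tests; this is actually a convergent p-series with p=4 > 1)

Inconclusive (lim aₙ = 0; need another test)


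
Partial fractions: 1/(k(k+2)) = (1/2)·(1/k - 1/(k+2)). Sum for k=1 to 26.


1/(k(k+2)) = (1/2)·(1/k - 1/(k+2)) (partial fractions)
Telescoping: Σ = (1/2)·(1 + 1/2 - 1/27 - 1/28) = 1079/1512

Sum = 1079/1512


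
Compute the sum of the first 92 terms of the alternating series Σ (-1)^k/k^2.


S = -1 + 1/4 - 1/9 + 1/16 - 1/25 + 1/36 - 1/49 + 1/64 ± ...
= -0.8224
(Full series converges to -π²/12 ≈ -0.8225)

S_92 = -0.8224


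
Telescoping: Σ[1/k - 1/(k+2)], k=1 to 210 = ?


Telescoping with gap 2: two head and two tail terms survive.
= (1 + 1/2) - (1/211 + 1/212)
= 3/2 - 1/211 - 1/212 = 66675/44732

Sum = 66675/44732


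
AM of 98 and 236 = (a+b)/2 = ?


AM = (98 + 236)/2 = 334/2 = 167

AM = 167


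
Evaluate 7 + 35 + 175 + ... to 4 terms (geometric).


Sₙ = 7×(5^4 - 1)/(5 - 1)
= 7×(625 - 1)/4
= 7×624/4
= 1092

S_4 = 1092


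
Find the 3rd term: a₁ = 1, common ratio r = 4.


aₙ = a₁·r^(n-1)
= 1×4^2
= 1×16
= 16

a_3 = 16


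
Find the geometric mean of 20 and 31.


GM = √(20×31) = √620 = 24.8998

GM = 24.8998


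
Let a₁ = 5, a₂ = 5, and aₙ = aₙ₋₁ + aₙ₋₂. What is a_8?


Computing iteratively: 5, 5, 10, 15, 25, 40, 65, 105
a_8 = 105

a_8 = 105


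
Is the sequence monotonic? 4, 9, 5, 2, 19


Differences: 5, -4, -3, 17
Difference at position 1 is +5 (> 0) but position 2 is -4 (< 0) — sequence both rises and falls
→ NOT monotonic

Not monotonic


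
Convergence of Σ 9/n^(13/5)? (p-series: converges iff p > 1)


p-series test: Σ c/n^p converges if p > 1, diverges if p ≤ 1 (constant c > 0 doesn't affect convergence).
p = 13/5
13/5 > 1 → CONVERGES

Converges (p = 13/5 > 1)


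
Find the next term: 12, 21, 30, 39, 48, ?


Pattern: arithmetic (d=9)
Terms: 12, 21, 30, 39, 48
Next term = 57

Next term = 57


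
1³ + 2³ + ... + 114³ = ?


n(n+1)/2 = 114×115/2 = 6555
Σk³ = 6555² = 42968025

Σk³ = 42968025


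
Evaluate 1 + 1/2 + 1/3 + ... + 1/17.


H_17 = 1/1 + 1/2 + 1/3 + ... + 1/17
= 42142223/12252240
≈ 3.4396

H_17 = 42142223/12252240 ≈ 3.4396


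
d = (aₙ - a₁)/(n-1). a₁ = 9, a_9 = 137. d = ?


d = (aₙ - a₁)/(n-1)
= (137 - 9)/(9-1)
= 128/8 = 16

d = 16


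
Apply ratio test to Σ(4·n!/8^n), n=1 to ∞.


aₙ = 4·n!/8^n
a_{n+1}/aₙ = (n+1)!/8^(n+1) × 8^n/n!  (constant 4 cancels)
= (n+1)/8
L = lim(n→∞) (n+1)/8 = ∞
L > 1 → series DIVERGES

Diverges (ratio test: L = ∞ > 1)


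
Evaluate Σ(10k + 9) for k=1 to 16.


Σ(10k+9) = 10·Σk + 9·n
= 10·136 + 9·16
= 1360 + 144 = 1504

Σ = 1504


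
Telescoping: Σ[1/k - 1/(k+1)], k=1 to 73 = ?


Telescoping: adjacent terms cancel.
= 1/1 - 1/74
= 1 - 1/74 = 73/74

Sum = 73/74


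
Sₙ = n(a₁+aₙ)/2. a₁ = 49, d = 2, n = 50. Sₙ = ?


aₙ = 49 + (50-1)×2 = 147
Sₙ = n(a₁+aₙ)/2 = 50×(49+147)/2
= 50×196/2 = 4900

S_50 = 4900


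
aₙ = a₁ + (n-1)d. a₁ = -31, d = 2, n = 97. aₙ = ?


aₙ = a₁ + (n-1)d
= -31 + (97-1)×2
= -31 + 192
= 161

a_97 = 161


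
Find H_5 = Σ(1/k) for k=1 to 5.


H_5 = 1/1 + 1/2 + 1/3 + 1/4 + 1/5
= 137/60
≈ 2.2833

H_5 = 137/60 ≈ 2.2833


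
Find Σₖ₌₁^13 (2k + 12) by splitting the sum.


Σ(2k+12) = 2·Σk + 12·n
= 2·91 + 12·13
= 182 + 156 = 338

Σ = 338


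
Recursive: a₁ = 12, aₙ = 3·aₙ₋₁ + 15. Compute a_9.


Computing step by step:
a_1 = 12
a_2 = 51
a_3 = 168
a_4 = 519
a_5 = 1572
a_6 = 4731
a_7 = 14208
a_8 = 42639
a_9 = 127932


a_9 = 127932


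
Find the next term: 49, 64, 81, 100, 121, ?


Pattern: perfect squares: n²
Terms: 49, 64, 81, 100, 121
Next term = 144

Next term = 144


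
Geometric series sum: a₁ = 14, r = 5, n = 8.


Sₙ = 14×(5^8 - 1)/(5 - 1)
= 14×(390625 - 1)/4
= 14×390624/4
= 1367184

S_8 = 1367184


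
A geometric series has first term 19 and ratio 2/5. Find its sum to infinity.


S∞ = a₁/(1-r) = 19/(1 - 2/5)
= 19/(3/5)
= 95/3

S∞ = 95/3


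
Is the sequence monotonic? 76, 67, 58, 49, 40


Differences: -9, -9, -9, -9
All differences < 0 → strictly DECREASING

Monotonically decreasing


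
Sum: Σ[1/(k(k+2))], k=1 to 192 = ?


1/(k(k+2)) = (1/2)·(1/k - 1/(k+2)) (partial fractions)
Telescoping: Σ = (1/2)·(1 + 1/2 - 1/193 - 1/194) = 13944/18721

Sum = 13944/18721


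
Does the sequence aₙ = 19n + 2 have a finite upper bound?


aₙ = 19n + 2 → as n→∞, aₙ→∞
No finite upper bound exists
The sequence is UNBOUNDED

Unbounded (aₙ → ∞ as n → ∞)


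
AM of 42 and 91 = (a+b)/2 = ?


AM = (42 + 91)/2 = 133/2 = 66.5

AM = 66.5


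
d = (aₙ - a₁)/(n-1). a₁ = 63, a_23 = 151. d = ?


d = (aₙ - a₁)/(n-1)
= (151 - 63)/(23-1)
= 88/22 = 4

d = 4


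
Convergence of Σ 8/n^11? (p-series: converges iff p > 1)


p-series test: Σ c/n^p converges if p > 1, diverges if p ≤ 1 (constant c > 0 doesn't affect convergence).
p = 11
11 > 1 → CONVERGES

Converges (p = 11 > 1)


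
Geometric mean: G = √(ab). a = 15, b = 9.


GM = √(15×9) = √135 = 11.619

GM = 11.619


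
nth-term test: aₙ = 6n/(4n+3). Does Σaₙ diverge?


lim(n→∞) 6n/(4n+3) = 6/4 = 3/2  (divide numerator and denominator by n)
lim aₙ = 3/2 ≠ 0 → series DIVERGES

Diverges (lim aₙ = 3/2 ≠ 0)


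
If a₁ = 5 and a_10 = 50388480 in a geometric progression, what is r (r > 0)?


r^(n-1) = aₙ/a₁
r^9 = 50388480/5 = 10077696
r = 10077696^(1/9)
= 6

r = 6


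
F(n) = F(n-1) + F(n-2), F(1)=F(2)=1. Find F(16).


Fibonacci sequence: 1, 1, 2, 3, 5, 8, 13, 21, 34, 55, 89, ...
F(16) = 987

F(16) = 987


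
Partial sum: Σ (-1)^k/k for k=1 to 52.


S = -1 + 1/2 - 1/3 + 1/4 - 1/5 + 1/6 - 1/7 + 1/8 ± ...
= -0.6836
(Full series converges to -ln(2) ≈ -0.6931)

S_52 = -0.6836


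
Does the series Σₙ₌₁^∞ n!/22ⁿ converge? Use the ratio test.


aₙ = n!/22^n
a_{n+1}/aₙ = (n+1)!/22^(n+1) × 22^n/n!
= (n+1)/22
L = lim(n→∞) (n+1)/22 = ∞
L > 1 → series DIVERGES

Diverges (ratio test: L = ∞ > 1)


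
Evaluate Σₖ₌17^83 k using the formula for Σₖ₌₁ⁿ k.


Σₖ₌17^83 k = Σₖ₌₁^83 k − Σₖ₌₁^16 k
= 83·84/2 − 16·17/2
= 3486 − 136 = 3350

Σk = 3350


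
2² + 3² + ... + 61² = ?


Σₖ₌2^61 k² = Σₖ₌₁^61 k² − Σₖ₌₁^1 k²
= 61·62·123/6 − 1·2·3/6
= 77531 − 1 = 77530

Σk² = 77530


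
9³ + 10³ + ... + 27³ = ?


Σₖ₌9^27 k³ = [27·28/2]² − [8·9/2]²
= 142884 − 1296 = 141588

Σk³ = 141588


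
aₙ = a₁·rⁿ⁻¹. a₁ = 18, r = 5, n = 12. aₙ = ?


aₙ = a₁·r^(n-1)
= 18×5^11
= 18×48828125
= 878906250

a_12 = 878906250


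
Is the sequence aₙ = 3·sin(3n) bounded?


For all n, -1 ≤ sin(3n) ≤ 1, so -3 ≤ 3·sin(3n) ≤ 3
Lower bound: -3, Upper bound: 3
The sequence IS bounded

Bounded (-3 ≤ aₙ ≤ 3)


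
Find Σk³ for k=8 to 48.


Σₖ₌8^48 k³ = [48·49/2]² − [7·8/2]²
= 1382976 − 784 = 1382192

Σk³ = 1382192


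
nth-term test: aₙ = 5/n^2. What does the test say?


lim(n→∞) 5/n^2 = 0
lim aₙ = 0 → nth-term test is INCONCLUSIVE
(Need other tests; this is actually a convergent p-series with p=2 > 1)

Inconclusive (lim aₙ = 0; need another test)


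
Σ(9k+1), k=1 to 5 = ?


Σ(9k+1) = 9·Σk + 1·n
= 9·15 + 1·5
= 135 + 5 = 140

Σ = 140


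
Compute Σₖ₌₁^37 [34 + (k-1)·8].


aₙ = 34 + (37-1)×8 = 322
Sₙ = n(a₁+aₙ)/2 = 37×(34+322)/2
= 37×356/2 = 6586

S_37 = 6586


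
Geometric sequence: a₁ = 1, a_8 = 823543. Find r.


r^(n-1) = aₙ/a₁
r^7 = 823543/1 = 823543
r = 823543^(1/7)
= 7

r = 7


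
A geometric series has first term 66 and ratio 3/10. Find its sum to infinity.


S∞ = a₁/(1-r) = 66/(1 - 3/10)
= 66/(7/10)
= 660/7

S∞ = 660/7


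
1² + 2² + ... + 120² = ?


n = 120
n(n+1)(2n+1)/6 = 120×121×241/6
= 3499320/6 = 583220

Σk² = 583220


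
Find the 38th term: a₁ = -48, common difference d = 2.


aₙ = a₁ + (n-1)d
= -48 + (38-1)×2
= -48 + 74
= 26

a_38 = 26


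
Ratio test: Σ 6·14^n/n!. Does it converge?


aₙ = 6·14^n/n!
a_{n+1}/aₙ = 14^(n+1)/(n+1)! × n!/14^n  (constant 6 cancels)
= 14/(n+1)
L = lim(n→∞) 14/(n+1) = 0
L < 1 → series CONVERGES

Converges (ratio test: L = 0 < 1)


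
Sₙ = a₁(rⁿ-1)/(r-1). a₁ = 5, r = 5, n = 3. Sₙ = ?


Sₙ = 5×(5^3 - 1)/(5 - 1)
= 5×(125 - 1)/4
= 5×124/4
= 155

S_3 = 155


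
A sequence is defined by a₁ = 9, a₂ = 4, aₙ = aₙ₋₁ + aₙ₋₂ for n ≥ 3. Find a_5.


Computing iteratively: 9, 4, 13, 17, 30
a_5 = 30

a_5 = 30


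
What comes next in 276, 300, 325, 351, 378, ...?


Pattern: triangular numbers: n(n+1)/2
Terms: 276, 300, 325, 351, 378
Next term = 406

Next term = 406


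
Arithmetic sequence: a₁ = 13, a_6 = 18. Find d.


d = (aₙ - a₁)/(n-1)
= (18 - 13)/(6-1)
= 5/5 = 1

d = 1


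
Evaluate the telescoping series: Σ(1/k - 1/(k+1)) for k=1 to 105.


Telescoping: adjacent terms cancel.
= 1/1 - 1/106
= 1 - 1/106 = 105/106

Sum = 105/106


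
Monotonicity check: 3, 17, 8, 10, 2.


Differences: 14, -9, 2, -8
Difference at position 1 is +14 (> 0) but position 2 is -9 (< 0) — sequence both rises and falls
→ NOT monotonic

Not monotonic


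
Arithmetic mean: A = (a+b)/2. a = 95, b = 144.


AM = (95 + 144)/2 = 239/2 = 119.5

AM = 119.5


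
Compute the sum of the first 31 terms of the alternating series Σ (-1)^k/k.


S = -1 + 1/2 - 1/3 + 1/4 - 1/5 + 1/6 - 1/7 + 1/8 ± ...
= -0.709
(Full series converges to -ln(2) ≈ -0.6931)

S_31 = -0.709


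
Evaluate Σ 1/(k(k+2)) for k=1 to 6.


1/(k(k+2)) = (1/2)·(1/k - 1/(k+2)) (partial fractions)
Telescoping: Σ = (1/2)·(1 + 1/2 - 1/7 - 1/8) = 69/112

Sum = 69/112


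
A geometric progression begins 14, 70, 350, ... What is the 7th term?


aₙ = a₁·r^(n-1)
= 14×5^6
= 14×15625
= 218750

a_7 = 218750


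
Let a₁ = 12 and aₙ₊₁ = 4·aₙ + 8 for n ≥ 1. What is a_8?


Computing step by step:
a_1 = 12
a_2 = 56
a_3 = 232
a_4 = 936
a_5 = 3752
a_6 = 15016
a_7 = 60072
a_8 = 240296


a_8 = 240296


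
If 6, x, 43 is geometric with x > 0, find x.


GM = √(6×43) = √258 = 16.0624

GM = 16.0624


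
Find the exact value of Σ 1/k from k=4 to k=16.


Σₖ₌4^16 1/k = 1/4 + 1/5 + 1/6 + ... + 1/16
= 1115239/720720
≈ 1.5474

Sum = 1115239/720720 ≈ 1.5474


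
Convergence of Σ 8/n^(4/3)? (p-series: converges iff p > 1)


p-series test: Σ c/n^p converges if p > 1, diverges if p ≤ 1 (constant c > 0 doesn't affect convergence).
p = 4/3
4/3 > 1 → CONVERGES

Converges (p = 4/3 > 1)


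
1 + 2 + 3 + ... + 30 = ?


n(n+1)/2 = 30×31/2 = 930/2 = 465

Σk = 465


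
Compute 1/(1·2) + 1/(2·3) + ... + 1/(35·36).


1/(k(k+1)) = 1/k - 1/(k+1) (partial fractions)
Telescoping: Σ = 1 - 1/36 = 35/36

Sum = 35/36


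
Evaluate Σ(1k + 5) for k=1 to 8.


Σ(1k+5) = 1·Σk + 5·n
= 1·36 + 5·8
= 36 + 40 = 76

Σ = 76


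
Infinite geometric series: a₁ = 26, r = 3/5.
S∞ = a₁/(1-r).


S∞ = a₁/(1-r) = 26/(1 - 3/5)
= 26/(2/5)
= 65

S∞ = 65


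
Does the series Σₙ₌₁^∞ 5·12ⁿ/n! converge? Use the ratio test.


aₙ = 5·12^n/n!
a_{n+1}/aₙ = 12^(n+1)/(n+1)! × n!/12^n  (constant 5 cancels)
= 12/(n+1)
L = lim(n→∞) 12/(n+1) = 0
L < 1 → series CONVERGES

Converges (ratio test: L = 0 < 1)


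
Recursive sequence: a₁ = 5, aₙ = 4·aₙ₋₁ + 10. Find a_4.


Computing step by step:
a_1 = 5
a_2 = 30
a_3 = 130
a_4 = 530


a_4 = 530


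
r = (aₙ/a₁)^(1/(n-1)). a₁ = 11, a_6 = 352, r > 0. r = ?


r^(n-1) = aₙ/a₁
r^5 = 352/11 = 32
r = 32^(1/5)
= 2

r = 2


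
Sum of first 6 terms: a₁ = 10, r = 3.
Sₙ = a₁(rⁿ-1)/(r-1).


Sₙ = 10×(3^6 - 1)/(3 - 1)
= 10×(729 - 1)/2
= 10×728/2
= 3640

S_6 = 3640


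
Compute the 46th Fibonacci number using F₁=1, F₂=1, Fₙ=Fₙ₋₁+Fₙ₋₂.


Fibonacci sequence: 1, 1, 2, 3, 5, 8, 13, 21, 34, 55, 89, ...
F(46) = 1836311903

F(46) = 1836311903


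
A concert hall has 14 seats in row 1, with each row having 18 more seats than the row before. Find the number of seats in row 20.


aₙ = a₁ + (n-1)d
= 14 + (20-1)×18
= 14 + 342
= 356

a_20 = 356


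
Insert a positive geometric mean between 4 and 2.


GM = √(4×2) = √8 = 2.8284

GM = 2.8284


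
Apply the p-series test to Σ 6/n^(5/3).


p-series test: Σ c/n^p converges if p > 1, diverges if p ≤ 1 (constant c > 0 doesn't affect convergence).
p = 5/3
5/3 > 1 → CONVERGES

Converges (p = 5/3 > 1)


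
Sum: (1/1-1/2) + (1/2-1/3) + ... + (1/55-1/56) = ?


Telescoping: adjacent terms cancel.
= 1/1 - 1/56
= 1 - 1/56 = 55/56

Sum = 55/56


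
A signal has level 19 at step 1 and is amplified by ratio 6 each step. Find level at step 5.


aₙ = a₁·r^(n-1)
= 19×6^4
= 19×1296
= 24624

a_5 = 24624


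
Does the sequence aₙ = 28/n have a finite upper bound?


a₁ = 28, a₂ = 28/2, a₃ = 28/3, ...
0 < aₙ ≤ 28 for all n ≥ 1
Lower bound: 0, Upper bound: 28
The sequence IS bounded

Bounded (0 < aₙ ≤ 28)


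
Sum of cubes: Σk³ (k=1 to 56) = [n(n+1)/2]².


n(n+1)/2 = 56×57/2 = 1596
Σk³ = 1596² = 2547216

Σk³ = 2547216


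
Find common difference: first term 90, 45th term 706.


d = (aₙ - a₁)/(n-1)
= (706 - 90)/(45-1)
= 616/44 = 14

d = 14


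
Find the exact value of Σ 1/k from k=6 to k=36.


Σₖ₌6^36 1/k = 1/6 + 1/7 + 1/8 + ... + 1/36
= 24827248546189/13127595717600
≈ 1.8912

Sum = 24827248546189/13127595717600 ≈ 1.8912


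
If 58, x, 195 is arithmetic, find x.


AM = (58 + 195)/2 = 253/2 = 126.5

AM = 126.5


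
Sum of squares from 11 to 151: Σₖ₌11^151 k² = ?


Σₖ₌11^151 k² = Σₖ₌₁^151 k² − Σₖ₌₁^10 k²
= 151·152·303/6 − 10·11·21/6
= 1159076 − 385 = 1158691

Σk² = 1158691


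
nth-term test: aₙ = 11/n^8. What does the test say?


lim(n→∞) 11/n^8 = 0
lim aₙ = 0 → nth-term test is INCONCLUSIVE
(Need other tests; this is actually a convergent p-series with p=8 > 1)

Inconclusive (lim aₙ = 0; need another test)


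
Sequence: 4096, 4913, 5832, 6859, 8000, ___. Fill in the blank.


Pattern: perfect cubes: n³
Terms: 4096, 4913, 5832, 6859, 8000
Next term = 9261

Next term = 9261


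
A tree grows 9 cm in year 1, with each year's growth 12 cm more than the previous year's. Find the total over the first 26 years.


aₙ = 9 + (26-1)×12 = 309
Sₙ = n(a₁+aₙ)/2 = 26×(9+309)/2
= 26×318/2 = 4134

S_26 = 4134
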